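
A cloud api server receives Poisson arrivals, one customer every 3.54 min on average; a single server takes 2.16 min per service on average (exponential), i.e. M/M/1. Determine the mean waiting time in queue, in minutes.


λ = 60/3.54 = 16.9492 /hr
μ = 60/2.16 = 27.7778 /hr
ρ = λ/μ = 16.9492/27.7778 = 0.6102
Wq = ρ/(μ−λ) = 0.6102/(27.7778−16.9492) = 0.05635 hr
In minutes: 0.05635·60 = 3.381 min

Final: 3.381 min


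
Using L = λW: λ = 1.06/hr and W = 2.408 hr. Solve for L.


L = λW = 1.06·2.408 = 2.5525

Final: 2.5525


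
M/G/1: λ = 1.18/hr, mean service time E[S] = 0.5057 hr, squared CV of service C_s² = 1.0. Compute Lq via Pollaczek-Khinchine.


ρ = λ·E[S] = 1.18·0.5057 = 0.5967
Lq = ρ²(1+C_s²)/(2(1−ρ)) = 0.3561·(1+1.0)/(2·0.4033)
= 0.3561·2.0000/0.8065 = 0.88298

Final: 0.88298


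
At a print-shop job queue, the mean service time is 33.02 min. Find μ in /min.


μ = 1/(service time) in consistent units.
1 minute = 1 min, so μ = 1/33.02 = 0.03028 per minute

Final: 0.03028 /min


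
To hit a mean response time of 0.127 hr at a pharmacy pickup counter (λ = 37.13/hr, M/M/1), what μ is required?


W = 1/(μ−λ) ⇒ μ − λ = 1/W = 1/0.127 = 7.8740
μ = λ + 1/W = 37.13 + 7.8740 = 45.0040 per hr

Final: 45.0040 /hr


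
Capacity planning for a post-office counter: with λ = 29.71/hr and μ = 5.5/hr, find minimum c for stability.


Stability requires cμ > λ ⇔ c > λ/μ.
λ/μ = 29.71/5.5 = 5.4018
Minimum integer c = ⌊5.4018⌋ + 1 = 6
Check: 6·5.5 = 33.00 > 29.71, while 5·5.5 = 27.50 ≤ 29.71

Final: 6 servers


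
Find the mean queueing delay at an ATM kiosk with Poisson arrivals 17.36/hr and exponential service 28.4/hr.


ρ = 17.36/28.4 = 0.6113
Wq = ρ/(μ−λ) = 0.6113/(28.4 − 17.36) = 0.6113/11.04 = 0.05537 hr

Final: 0.05537 hr


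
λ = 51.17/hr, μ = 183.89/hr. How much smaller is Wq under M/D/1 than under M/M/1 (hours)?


ρ = 51.17/183.89 = 0.2783
Wq(M/M/1) = ρ/(μ−λ) = 0.2783/132.72 = 0.002097 hr
Wq(M/D/1) = ρ/(2(μ−λ)) = 0.001048 hr
Savings = 0.002097 − 0.001048 = 0.001048 hr

Final: 0.001048 hr


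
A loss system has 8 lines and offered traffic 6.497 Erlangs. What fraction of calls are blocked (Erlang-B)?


B(c,a) = (a^c/c!) / Σ_{k=0}^{c} a^k/k!
a^8/8! = 78.737643
Σ terms (k=0..8): 1.00000 + 6.49700 + 21.10550 + 45.70749 + 74.24039 + 96.46796 + 104.45872 + 96.95262 + 78.73764 = 525.167317
B = 78.737643/525.167317 = 0.149929

Final: 0.149929


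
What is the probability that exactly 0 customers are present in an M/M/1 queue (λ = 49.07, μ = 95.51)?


ρ = 49.07/95.51 = 0.5138
P_n = (1−ρ)·ρ^n = (1 − 0.5138)·0.5138^0 = 0.4862·1.000000 = 0.486232

Final: 0.486232


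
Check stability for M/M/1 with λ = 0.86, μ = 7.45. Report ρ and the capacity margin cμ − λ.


Total capacity cμ = 1·7.45 = 7.45/hr
ρ = λ/(cμ) = 0.86/7.45 = 0.1154
Stable ⇔ ρ < 1: YES
Spare capacity = cμ − λ = 7.45 − 0.86 = 6.59/hr

Final: ρ = 0.1154; stable; margin = 6.59/hr


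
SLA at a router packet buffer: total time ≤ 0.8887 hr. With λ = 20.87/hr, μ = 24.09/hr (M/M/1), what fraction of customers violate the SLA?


W ~ Exponential(μ−λ) for M/M/1.
μ − λ = 24.09 − 20.87 = 3.2200
P(W > t) = e^{−(μ−λ)t} = e^{−2.8616} = 0.057176

Final: 0.057176


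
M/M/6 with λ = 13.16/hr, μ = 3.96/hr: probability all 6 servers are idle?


a = λ/μ = 13.16/3.96 = 3.3232; ρ = a/c = 0.5539
Σ_{k=0}^{5} a^k/k! (terms k=0..5) = 1.00000 + 3.32323 + 5.52194 + 6.11689 + 5.08196 + 3.37771 = 24.42173
Tail: a^6/(6!(1−ρ)) = 1346.98953/(720·0.4461) = 4.19346
P₀ = 1/(24.42173 + 4.19346) = 1/28.61519 = 0.034946

Final: 0.034946


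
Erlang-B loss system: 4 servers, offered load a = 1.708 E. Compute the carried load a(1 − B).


B(4,1.708) = 0.066260 (Erlang-B)
Carried load = a(1 − B) = 1.708·(1 − 0.066260) = 1.708·0.933740 = 1.5948 E

Final: 1.5948 Erlangs


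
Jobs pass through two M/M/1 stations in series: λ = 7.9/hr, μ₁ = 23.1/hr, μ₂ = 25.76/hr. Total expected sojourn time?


Each node sees arrival rate λ = 7.9/hr (tandem ⇒ throughput preserved).
W₁ = 1/(μ₁−λ) = 1/(23.1−7.9) = 0.06579 hr
W₂ = 1/(μ₂−λ) = 1/(25.76−7.9) = 0.05599 hr
W_total = W₁ + W₂ = 0.06579 + 0.05599 = 0.12178 hr

Final: 0.12178 hr


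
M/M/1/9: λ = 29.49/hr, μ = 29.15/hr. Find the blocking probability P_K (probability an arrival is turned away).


ρ = λ/μ = 29.49/29.15 = 1.0117
P_K = (1−ρ)ρ^K/(1−ρ^(K+1)) = (-0.01166·1.110008)/(1 − 1.122954)
= -0.012947/-0.122954 = 0.105298

Final: 0.105298


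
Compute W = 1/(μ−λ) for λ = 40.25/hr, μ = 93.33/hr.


W = 1/(μ−λ) = 1/(93.33 − 40.25) = 1/53.08 = 0.01884 hr

Final: 0.01884 hr


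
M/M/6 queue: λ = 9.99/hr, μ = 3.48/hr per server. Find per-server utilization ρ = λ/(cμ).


ρ = λ/(cμ) = 9.99/(6·3.48) = 9.99/20.88 = 0.4784

Final: 0.4784


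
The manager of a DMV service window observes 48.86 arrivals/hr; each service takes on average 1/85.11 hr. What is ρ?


ρ = λ/μ = 48.86/85.11 = 0.5741

Final: 0.5741


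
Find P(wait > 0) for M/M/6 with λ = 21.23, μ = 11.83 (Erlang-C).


a = λ/μ = 1.7946; ρ = a/6 = 0.2991
P₀ = 0.166069 (from M/M/c formula)
C(c,a) = [a^c/(c!(1−ρ))]·P₀ = [33.40346/(720·0.7009)]·0.166069
= 0.06619·0.166069 = 0.010992

Final: 0.010992


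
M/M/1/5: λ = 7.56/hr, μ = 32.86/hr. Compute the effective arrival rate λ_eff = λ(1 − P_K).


ρ = 0.2301; P_K = (1−ρ)ρ^5/(1−ρ^6) = 0.0004964
λ_eff = λ(1 − P_K) = 7.56·(1 − 0.0004964) = 7.56·0.999504 = 7.5562 /hr

Final: 7.5562 /hr


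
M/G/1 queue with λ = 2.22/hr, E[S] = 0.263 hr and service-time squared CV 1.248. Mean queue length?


ρ = λ·E[S] = 2.22·0.263 = 0.5839
Lq = ρ²(1+C_s²)/(2(1−ρ)) = 0.3409·(1+1.248)/(2·0.4161)
= 0.3409·2.2480/0.8323 = 0.92076

Final: 0.92076


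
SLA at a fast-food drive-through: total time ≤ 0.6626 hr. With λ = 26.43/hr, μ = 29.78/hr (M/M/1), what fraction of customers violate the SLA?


W ~ Exponential(μ−λ) for M/M/1.
μ − λ = 29.78 − 26.43 = 3.3500
P(W > t) = e^{−(μ−λ)t} = e^{−2.2197} = 0.108641

Final: 0.108641


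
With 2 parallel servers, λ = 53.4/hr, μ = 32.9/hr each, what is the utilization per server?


ρ = λ/(cμ) = 53.4/(2·32.9) = 53.4/65.80 = 0.8116

Final: 0.8116


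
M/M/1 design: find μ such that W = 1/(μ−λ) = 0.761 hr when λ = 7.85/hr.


W = 1/(μ−λ) ⇒ μ − λ = 1/W = 1/0.761 = 1.3141
μ = λ + 1/W = 7.85 + 1.3141 = 9.1641 per hr

Final: 9.1641 /hr


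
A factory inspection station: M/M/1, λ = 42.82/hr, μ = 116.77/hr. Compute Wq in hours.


ρ = 42.82/116.77 = 0.3667
Wq = ρ/(μ−λ) = 0.3667/(116.77 − 42.82) = 0.3667/73.95 = 0.004959 hr

Final: 0.004959 hr


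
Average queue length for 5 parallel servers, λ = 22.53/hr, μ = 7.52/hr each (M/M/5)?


a = λ/μ = 2.9960; ρ = a/5 = 0.5992
P₀ = 0.046856
Lq = P₀·a^c·ρ / (c!·(1−ρ)²) = 0.046856·241.38860·0.5992/(120·0.16064)
= 0.35158

Final: 0.35158


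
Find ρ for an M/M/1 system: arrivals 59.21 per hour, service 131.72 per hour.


ρ = λ/μ = 59.21/131.72 = 0.4495

Final: 0.4495


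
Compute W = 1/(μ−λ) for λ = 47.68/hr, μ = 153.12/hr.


W = 1/(μ−λ) = 1/(153.12 − 47.68) = 1/105.44 = 0.009484 hr

Final: 0.009484 hr


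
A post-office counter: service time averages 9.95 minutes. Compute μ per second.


μ = 1/(service time) in consistent units.
1 second = 0.0166667 min, so μ = 0.0166667/9.95 = 0.001675 per second

Final: 0.001675 /sec


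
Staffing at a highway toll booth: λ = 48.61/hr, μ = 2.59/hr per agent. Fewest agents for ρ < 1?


Stability requires cμ > λ ⇔ c > λ/μ.
λ/μ = 48.61/2.59 = 18.7683
Minimum integer c = ⌊18.7683⌋ + 1 = 19
Check: 19·2.59 = 49.21 > 48.61, while 18·2.59 = 46.62 ≤ 48.61

Final: 19 servers


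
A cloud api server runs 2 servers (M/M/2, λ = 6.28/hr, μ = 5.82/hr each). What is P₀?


a = λ/μ = 6.28/5.82 = 1.0790; ρ = a/c = 0.5395
Σ_{k=0}^{1} a^k/k! (terms k=0..1) = 1.00000 + 1.07904 = 2.07904
Tail: a^2/(2!(1−ρ)) = 1.16432/(2·0.4605) = 1.26425
P₀ = 1/(2.07904 + 1.26425) = 1/3.34328 = 0.299107

Final: 0.299107


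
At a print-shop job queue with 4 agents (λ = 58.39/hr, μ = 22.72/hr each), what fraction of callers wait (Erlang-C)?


a = λ/μ = 2.5700; ρ = a/4 = 0.6425
P₀ = 0.067633 (from M/M/c formula)
C(c,a) = [a^c/(c!(1−ρ))]·P₀ = [43.62351/(24·0.3575)]·0.067633
= 5.08426·0.067633 = 0.343864

Final: 0.343864


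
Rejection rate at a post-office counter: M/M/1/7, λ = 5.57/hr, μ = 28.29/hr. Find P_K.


ρ = λ/μ = 5.57/28.29 = 0.1969
P_K = (1−ρ)ρ^K/(1−ρ^(K+1)) = (0.8031·0.00001147)/(1 − 0.000002258)
= 0.000009212/0.999998 = 0.000009212

Final: 0.000009212


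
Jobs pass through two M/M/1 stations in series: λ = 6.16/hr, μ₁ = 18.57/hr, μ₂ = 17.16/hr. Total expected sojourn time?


Each node sees arrival rate λ = 6.16/hr (tandem ⇒ throughput preserved).
W₁ = 1/(μ₁−λ) = 1/(18.57−6.16) = 0.08058 hr
W₂ = 1/(μ₂−λ) = 1/(17.16−6.16) = 0.09091 hr
W_total = W₁ + W₂ = 0.08058 + 0.09091 = 0.17149 hr

Final: 0.17149 hr


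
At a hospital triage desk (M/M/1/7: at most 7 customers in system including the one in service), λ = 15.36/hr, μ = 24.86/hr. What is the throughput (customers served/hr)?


ρ = 0.6179; P_K = (1−ρ)ρ^7/(1−ρ^8) = 0.013421
λ_eff = λ(1 − P_K) = 15.36·(1 − 0.013421) = 15.36·0.986579 = 15.1539 /hr

Final: 15.1539 /hr


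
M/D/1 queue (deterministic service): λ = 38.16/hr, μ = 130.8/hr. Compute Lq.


ρ = 38.16/130.8 = 0.2917
M/D/1: Lq = ρ²/(2(1−ρ)) = 0.08511/(2·0.7083) = 0.06009

Final: 0.06009


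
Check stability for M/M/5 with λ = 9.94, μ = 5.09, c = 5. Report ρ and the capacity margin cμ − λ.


Total capacity cμ = 5·5.09 = 25.45/hr
ρ = λ/(cμ) = 9.94/25.45 = 0.3906
Stable ⇔ ρ < 1: YES
Spare capacity = cμ − λ = 25.45 − 9.94 = 15.51/hr

Final: ρ = 0.3906; stable; margin = 15.51/hr


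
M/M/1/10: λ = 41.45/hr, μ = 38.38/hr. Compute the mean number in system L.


ρ = 41.45/38.38 = 1.0800
L = ρ[1 − (K+1)ρ^K + Kρ^(K+1)] / [(1−ρ)(1−ρ^(K+1))]
Numerator: 1.0800·(1 − 11·2.158717 + 10·2.331392) = 0.613468
Denominator: (-0.07999)·(-1.331392) = 0.106497
L = 0.613468/0.106497 = 5.7604

Final: 5.7604


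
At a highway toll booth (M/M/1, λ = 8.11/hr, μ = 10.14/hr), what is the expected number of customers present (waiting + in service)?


ρ = λ/μ = 8.11/10.14 = 0.7998
L = ρ/(1−ρ) = 0.7998/(1 − 0.7998) = 0.7998/0.2002 = 3.9951

Final: 3.9951


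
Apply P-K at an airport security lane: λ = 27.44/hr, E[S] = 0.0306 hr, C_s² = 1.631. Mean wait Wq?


ρ = λ·E[S] = 27.44·0.0306 = 0.8397
E[S²] = E[S]²(1+C_s²) = 0.0306²·(1+1.631) = 0.002464
Wq = λ·E[S²]/(2(1−ρ)) = 27.44·0.002464/(2·0.1603) = 0.21081 hr

Final: 0.21081 hr


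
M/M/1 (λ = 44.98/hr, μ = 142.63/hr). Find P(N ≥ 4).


ρ = 44.98/142.63 = 0.3154
P(N ≥ n) = ρ^n = 0.3154^4 = 0.009891

Final: 0.009891


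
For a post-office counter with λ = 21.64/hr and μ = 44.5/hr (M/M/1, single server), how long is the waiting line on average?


ρ = 21.64/44.5 = 0.4863
Lq = ρ²/(1−ρ) = 0.2365/0.5137 = 0.4603

Final: 0.4603


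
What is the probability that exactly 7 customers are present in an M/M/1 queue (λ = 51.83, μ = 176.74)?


ρ = 51.83/176.74 = 0.2933
P_n = (1−ρ)·ρ^n = (1 − 0.2933)·0.2933^7 = 0.7067·0.0001865 = 0.0001318

Final: 0.0001318


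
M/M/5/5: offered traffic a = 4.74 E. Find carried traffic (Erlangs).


B(5,4.74) = 0.263415 (Erlang-B)
Carried load = a(1 − B) = 4.74·(1 − 0.263415) = 4.74·0.736585 = 3.4914 E

Final: 3.4914 Erlangs


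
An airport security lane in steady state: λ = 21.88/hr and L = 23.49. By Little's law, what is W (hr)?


W = L/λ = 23.49/21.88 = 1.0736 hr

Final: 1.0736 hr


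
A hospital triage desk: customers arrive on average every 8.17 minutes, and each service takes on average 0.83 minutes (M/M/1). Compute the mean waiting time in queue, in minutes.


λ = 60/8.17 = 7.3439 /hr
μ = 60/0.83 = 72.2892 /hr
ρ = λ/μ = 7.3439/72.2892 = 0.1016
Wq = ρ/(μ−λ) = 0.1016/(72.2892−7.3439) = 0.001564 hr
In minutes: 0.001564·60 = 0.09386 min

Final: 0.09386 min


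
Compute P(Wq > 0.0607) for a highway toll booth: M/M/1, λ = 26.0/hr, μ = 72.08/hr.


ρ = 26.0/72.08 = 0.3607
P(Wq > t) = ρ·e^{−(μ−λ)t} = 0.3607·e^{−2.7971}
= 0.3607·0.060989 = 0.021999

Final: 0.021999


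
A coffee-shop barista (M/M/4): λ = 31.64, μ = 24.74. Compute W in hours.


a = 1.2789; ρ = 0.3197; P₀ = 0.277072
Lq = P₀·a^c·ρ/(c!(1−ρ)²) = 0.02134
Wq = Lq/λ = 0.02134/31.64 = 0.0006744 hr
W = Wq + 1/μ = 0.0006744 + 0.04042 = 0.04109 hr

Final: 0.04109 hr


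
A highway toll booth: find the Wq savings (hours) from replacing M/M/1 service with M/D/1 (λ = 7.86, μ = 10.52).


ρ = 7.86/10.52 = 0.7471
Wq(M/M/1) = ρ/(μ−λ) = 0.7471/2.66 = 0.28088 hr
Wq(M/D/1) = ρ/(2(μ−λ)) = 0.14044 hr
Savings = 0.28088 − 0.14044 = 0.14044 hr

Final: 0.14044 hr


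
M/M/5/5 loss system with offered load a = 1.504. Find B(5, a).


B(c,a) = (a^c/c!) / Σ_{k=0}^{c} a^k/k!
a^5/5! = 0.064130
Σ terms (k=0..5): 1.00000 + 1.50400 + 1.13101 + 0.56701 + 0.21320 + 0.06413 = 4.479346
B = 0.064130/4.479346 = 0.014317

Final: 0.014317


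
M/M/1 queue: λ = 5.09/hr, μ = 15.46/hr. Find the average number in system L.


ρ = λ/μ = 5.09/15.46 = 0.3292
L = ρ/(1−ρ) = 0.3292/(1 − 0.3292) = 0.3292/0.6708 = 0.4908

Final: 0.4908


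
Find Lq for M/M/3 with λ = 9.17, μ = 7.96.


a = λ/μ = 1.1520; ρ = a/3 = 0.3840
P₀ = 0.309671
Lq = P₀·a^c·ρ / (c!·(1−ρ)²) = 0.309671·1.52886·0.3840/(6·0.37945)
= 0.07985

Final: 0.07985


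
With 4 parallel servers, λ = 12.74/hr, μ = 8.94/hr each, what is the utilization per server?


ρ = λ/(cμ) = 12.74/(4·8.94) = 12.74/35.76 = 0.3563

Final: 0.3563


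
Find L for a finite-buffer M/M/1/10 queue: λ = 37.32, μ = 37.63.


ρ = 37.32/37.63 = 0.9918
L = ρ[1 − (K+1)ρ^K + Kρ^(K+1)] / [(1−ρ)(1−ρ^(K+1))]
Numerator: 0.9918·(1 − 11·0.920607 + 10·0.913023) = 0.003523
Denominator: (0.008238)·(0.086977) = 0.0007165
L = 0.003523/0.0007165 = 4.9173

Final: 4.9173


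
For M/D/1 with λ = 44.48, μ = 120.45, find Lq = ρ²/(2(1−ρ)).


ρ = 44.48/120.45 = 0.3693
M/D/1: Lq = ρ²/(2(1−ρ)) = 0.1364/(2·0.6307) = 0.10811

Final: 0.10811


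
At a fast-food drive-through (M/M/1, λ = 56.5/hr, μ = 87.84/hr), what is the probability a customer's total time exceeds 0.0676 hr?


W ~ Exponential(μ−λ) for M/M/1.
μ − λ = 87.84 − 56.5 = 31.3400
P(W > t) = e^{−(μ−λ)t} = e^{−2.1186} = 0.120202

Final: 0.120202


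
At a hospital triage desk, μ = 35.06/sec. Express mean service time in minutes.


Mean service time = 1/μ = 1/35.06 second = 0.02852 second
In minutes: 0.02852 × 0.0166667 = 0.0004754 min

Final: 0.0004754 min


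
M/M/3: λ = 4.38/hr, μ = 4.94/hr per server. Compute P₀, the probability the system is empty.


a = λ/μ = 4.38/4.94 = 0.8866; ρ = a/c = 0.2955
Σ_{k=0}^{2} a^k/k! (terms k=0..2) = 1.00000 + 0.88664 + 0.39306 = 2.27970
Tail: a^3/(3!(1−ρ)) = 0.69701/(6·0.7045) = 0.16491
P₀ = 1/(2.27970 + 0.16491) = 1/2.44461 = 0.409063

Final: 0.409063


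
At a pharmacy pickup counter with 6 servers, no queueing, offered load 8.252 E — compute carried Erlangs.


B(6,8.252) = 0.403236 (Erlang-B)
Carried load = a(1 − B) = 8.252·(1 − 0.403236) = 8.252·0.596764 = 4.9245 E

Final: 4.9245 Erlangs


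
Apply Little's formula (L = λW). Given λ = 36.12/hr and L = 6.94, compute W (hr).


W = L/λ = 6.94/36.12 = 0.1921 hr

Final: 0.1921 hr


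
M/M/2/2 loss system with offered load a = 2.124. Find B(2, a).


B(c,a) = (a^c/c!) / Σ_{k=0}^{c} a^k/k!
a^2/2! = 2.255688
Σ terms (k=0..2): 1.00000 + 2.12400 + 2.25569 = 5.379688
B = 2.255688/5.379688 = 0.419297

Final: 0.419297


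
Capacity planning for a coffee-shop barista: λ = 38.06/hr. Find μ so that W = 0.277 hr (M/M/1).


W = 1/(μ−λ) ⇒ μ − λ = 1/W = 1/0.277 = 3.6101
μ = λ + 1/W = 38.06 + 3.6101 = 41.6701 per hr

Final: 41.6701 /hr


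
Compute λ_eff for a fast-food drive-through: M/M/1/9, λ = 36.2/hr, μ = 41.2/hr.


ρ = 0.8786; P_K = (1−ρ)ρ^9/(1−ρ^10) = 0.052189
λ_eff = λ(1 − P_K) = 36.2·(1 − 0.052189) = 36.2·0.947811 = 34.3108 /hr

Final: 34.3108 /hr


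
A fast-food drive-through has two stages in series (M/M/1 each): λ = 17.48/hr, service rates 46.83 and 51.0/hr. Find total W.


Each node sees arrival rate λ = 17.48/hr (tandem ⇒ throughput preserved).
W₁ = 1/(μ₁−λ) = 1/(46.83−17.48) = 0.03407 hr
W₂ = 1/(μ₂−λ) = 1/(51.0−17.48) = 0.02983 hr
W_total = W₁ + W₂ = 0.03407 + 0.02983 = 0.06390 hr

Final: 0.06390 hr


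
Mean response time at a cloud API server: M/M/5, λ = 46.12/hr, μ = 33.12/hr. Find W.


a = 1.3925; ρ = 0.2785; P₀ = 0.248186
Lq = P₀·a^c·ρ/(c!(1−ρ)²) = 0.005794
Wq = Lq/λ = 0.005794/46.12 = 0.0001256 hr
W = Wq + 1/μ = 0.0001256 + 0.03019 = 0.03032 hr

Final: 0.03032 hr


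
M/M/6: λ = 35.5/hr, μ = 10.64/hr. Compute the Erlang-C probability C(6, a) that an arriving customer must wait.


a = λ/μ = 3.3365; ρ = a/6 = 0.5561
P₀ = 0.034462 (from M/M/c formula)
C(c,a) = [a^c/(c!(1−ρ))]·P₀ = [1379.49570/(720·0.4439)]·0.034462
= 4.31599·0.034462 = 0.148737

Final: 0.148737


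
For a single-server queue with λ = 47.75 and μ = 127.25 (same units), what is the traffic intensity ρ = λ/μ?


ρ = λ/μ = 47.75/127.25 = 0.3752

Final: 0.3752


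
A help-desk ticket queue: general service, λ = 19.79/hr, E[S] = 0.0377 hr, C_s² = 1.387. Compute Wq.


ρ = λ·E[S] = 19.79·0.0377 = 0.7461
E[S²] = E[S]²(1+C_s²) = 0.0377²·(1+1.387) = 0.003393
Wq = λ·E[S²]/(2(1−ρ)) = 19.79·0.003393/(2·0.2539) = 0.13221 hr

Final: 0.13221 hr


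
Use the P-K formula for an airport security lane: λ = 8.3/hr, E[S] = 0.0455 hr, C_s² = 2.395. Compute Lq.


ρ = λ·E[S] = 8.3·0.0455 = 0.3777
Lq = ρ²(1+C_s²)/(2(1−ρ)) = 0.1426·(1+2.395)/(2·0.6223)
= 0.1426·3.3950/1.2447 = 0.38900

Final: 0.38900


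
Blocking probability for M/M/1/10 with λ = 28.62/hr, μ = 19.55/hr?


ρ = λ/μ = 28.62/19.55 = 1.4639
P_K = (1−ρ)ρ^K/(1−ρ^(K+1)) = (-0.4639·45.209393)/(1 − 66.183776)
= -20.974383/-65.183776 = 0.321773

Final: 0.321773


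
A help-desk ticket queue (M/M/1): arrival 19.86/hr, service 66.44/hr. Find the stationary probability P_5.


ρ = 19.86/66.44 = 0.2989
P_n = (1−ρ)·ρ^n = (1 − 0.2989)·0.2989^5 = 0.7011·0.002386 = 0.001673

Final: 0.001673


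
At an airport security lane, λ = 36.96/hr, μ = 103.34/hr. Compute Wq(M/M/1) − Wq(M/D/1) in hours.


ρ = 36.96/103.34 = 0.3577
Wq(M/M/1) = ρ/(μ−λ) = 0.3577/66.38 = 0.005388 hr
Wq(M/D/1) = ρ/(2(μ−λ)) = 0.002694 hr
Savings = 0.005388 − 0.002694 = 0.002694 hr

Final: 0.002694 hr


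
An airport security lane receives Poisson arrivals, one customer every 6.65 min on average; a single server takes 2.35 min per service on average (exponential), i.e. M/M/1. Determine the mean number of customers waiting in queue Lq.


λ = 60/6.65 = 9.0226 /hr
μ = 60/2.35 = 25.5319 /hr
ρ = λ/μ = 9.0226/25.5319 = 0.3534
Lq = ρ²/(1−ρ) = 0.1249/0.6466 = 0.1931

Final: 0.1931


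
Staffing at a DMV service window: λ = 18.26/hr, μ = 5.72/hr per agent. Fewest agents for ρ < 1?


Stability requires cμ > λ ⇔ c > λ/μ.
λ/μ = 18.26/5.72 = 3.1923
Minimum integer c = ⌊3.1923⌋ + 1 = 4
Check: 4·5.72 = 22.88 > 18.26, while 3·5.72 = 17.16 ≤ 18.26

Final: 4 servers


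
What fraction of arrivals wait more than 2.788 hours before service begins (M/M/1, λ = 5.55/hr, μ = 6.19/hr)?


ρ = 5.55/6.19 = 0.8966
P(Wq > t) = ρ·e^{−(μ−λ)t} = 0.8966·e^{−1.7843}
= 0.8966·0.167911 = 0.150550

Final: 0.150550


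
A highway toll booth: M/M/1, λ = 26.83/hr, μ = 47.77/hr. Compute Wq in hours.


ρ = 26.83/47.77 = 0.5616
Wq = ρ/(μ−λ) = 0.5616/(47.77 − 26.83) = 0.5616/20.94 = 0.02682 hr

Final: 0.02682 hr


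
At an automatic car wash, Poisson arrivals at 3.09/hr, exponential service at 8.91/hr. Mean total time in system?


W = 1/(μ−λ) = 1/(8.91 − 3.09) = 1/5.82 = 0.1718 hr

Final: 0.1718 hr


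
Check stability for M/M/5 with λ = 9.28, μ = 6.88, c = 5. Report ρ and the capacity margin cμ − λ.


Total capacity cμ = 5·6.88 = 34.40/hr
ρ = λ/(cμ) = 9.28/34.40 = 0.2698
Stable ⇔ ρ < 1: YES
Spare capacity = cμ − λ = 34.40 − 9.28 = 25.12/hr

Final: ρ = 0.2698; stable; margin = 25.12/hr


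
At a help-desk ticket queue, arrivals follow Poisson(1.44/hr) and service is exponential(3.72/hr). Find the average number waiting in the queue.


ρ = 1.44/3.72 = 0.3871
Lq = ρ²/(1−ρ) = 0.1498/0.6129 = 0.2445

Final: 0.2445


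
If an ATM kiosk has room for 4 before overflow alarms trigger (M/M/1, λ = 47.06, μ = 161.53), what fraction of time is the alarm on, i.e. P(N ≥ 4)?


ρ = 47.06/161.53 = 0.2913
P(N ≥ n) = ρ^n = 0.2913^4 = 0.007204

Final: 0.007204


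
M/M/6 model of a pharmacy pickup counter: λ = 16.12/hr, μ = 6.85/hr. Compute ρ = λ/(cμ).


ρ = λ/(cμ) = 16.12/(6·6.85) = 16.12/41.10 = 0.3922

Final: 0.3922


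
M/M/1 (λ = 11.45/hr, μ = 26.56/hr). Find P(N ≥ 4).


ρ = 11.45/26.56 = 0.4311
P(N ≥ n) = ρ^n = 0.4311^4 = 0.034539

Final: 0.034539


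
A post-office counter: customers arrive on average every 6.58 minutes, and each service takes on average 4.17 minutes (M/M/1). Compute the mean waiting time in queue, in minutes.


λ = 60/6.58 = 9.1185 /hr
μ = 60/4.17 = 14.3885 /hr
ρ = λ/μ = 9.1185/14.3885 = 0.6337
Wq = ρ/(μ−λ) = 0.6337/(14.3885−9.1185) = 0.12026 hr
In minutes: 0.12026·60 = 7.215 min

Final: 7.215 min


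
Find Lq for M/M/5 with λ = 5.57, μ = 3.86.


a = λ/μ = 1.4430; ρ = a/5 = 0.2886
P₀ = 0.235912
Lq = P₀·a^c·ρ / (c!·(1−ρ)²) = 0.235912·6.25662·0.2886/(120·0.50609)
= 0.007014

Final: 0.007014


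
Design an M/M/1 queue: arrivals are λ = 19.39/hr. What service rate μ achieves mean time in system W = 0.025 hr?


W = 1/(μ−λ) ⇒ μ − λ = 1/W = 1/0.025 = 40.0000
μ = λ + 1/W = 19.39 + 40.0000 = 59.3900 per hr

Final: 59.3900 /hr


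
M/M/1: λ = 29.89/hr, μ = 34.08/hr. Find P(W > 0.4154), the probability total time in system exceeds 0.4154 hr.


W ~ Exponential(μ−λ) for M/M/1.
μ − λ = 34.08 − 29.89 = 4.1900
P(W > t) = e^{−(μ−λ)t} = e^{−1.7405} = 0.175428

Final: 0.175428


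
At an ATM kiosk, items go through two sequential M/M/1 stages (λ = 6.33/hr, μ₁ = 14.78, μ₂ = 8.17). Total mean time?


Each node sees arrival rate λ = 6.33/hr (tandem ⇒ throughput preserved).
W₁ = 1/(μ₁−λ) = 1/(14.78−6.33) = 0.11834 hr
W₂ = 1/(μ₂−λ) = 1/(8.17−6.33) = 0.54348 hr
W_total = W₁ + W₂ = 0.11834 + 0.54348 = 0.66182 hr

Final: 0.66182 hr


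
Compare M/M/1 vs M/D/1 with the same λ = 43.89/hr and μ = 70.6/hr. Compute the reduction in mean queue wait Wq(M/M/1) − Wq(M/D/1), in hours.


ρ = 43.89/70.6 = 0.6217
Wq(M/M/1) = ρ/(μ−λ) = 0.6217/26.71 = 0.02327 hr
Wq(M/D/1) = ρ/(2(μ−λ)) = 0.01164 hr
Savings = 0.02327 − 0.01164 = 0.01164 hr

Final: 0.01164 hr


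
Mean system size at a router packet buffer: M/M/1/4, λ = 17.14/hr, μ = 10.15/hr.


ρ = 17.14/10.15 = 1.6887
L = ρ[1 − (K+1)ρ^K + Kρ^(K+1)] / [(1−ρ)(1−ρ^(K+1))]
Numerator: 1.6887·(1 − 5·8.131658 + 4·13.731686) = 25.783383
Denominator: (-0.6887)·(-12.731686) = 8.767930
L = 25.783383/8.767930 = 2.9406

Final: 2.9406


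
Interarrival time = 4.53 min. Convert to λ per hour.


λ = 1/(interarrival time) in consistent units.
1 hour = 60 min, so λ = 60/4.53 = 13.2450 per hour

Final: 13.2450 /hr


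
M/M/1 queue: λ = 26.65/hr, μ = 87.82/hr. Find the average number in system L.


ρ = λ/μ = 26.65/87.82 = 0.3035
L = ρ/(1−ρ) = 0.3035/(1 − 0.3035) = 0.3035/0.6965 = 0.4357

Final: 0.4357


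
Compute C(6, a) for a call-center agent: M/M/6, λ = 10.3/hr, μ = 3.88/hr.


a = λ/μ = 2.6546; ρ = a/6 = 0.4424
P₀ = 0.069756 (from M/M/c formula)
C(c,a) = [a^c/(c!(1−ρ))]·P₀ = [349.97175/(720·0.5576)]·0.069756
= 0.87178·0.069756 = 0.060812

Final: 0.060812


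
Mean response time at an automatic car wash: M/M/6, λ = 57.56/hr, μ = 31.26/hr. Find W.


a = 1.8413; ρ = 0.3069; P₀ = 0.158465
Lq = P₀·a^c·ρ/(c!(1−ρ)²) = 0.005480
Wq = Lq/λ = 0.005480/57.56 = 0.00009520 hr
W = Wq + 1/μ = 0.00009520 + 0.03199 = 0.03208 hr

Final: 0.03208 hr


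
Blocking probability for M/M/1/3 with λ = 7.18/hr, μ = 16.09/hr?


ρ = λ/μ = 7.18/16.09 = 0.4462
P_K = (1−ρ)ρ^K/(1−ρ^(K+1)) = (0.5538·0.088860)/(1 − 0.039653)
= 0.049207/0.960347 = 0.051239

Final: 0.051239


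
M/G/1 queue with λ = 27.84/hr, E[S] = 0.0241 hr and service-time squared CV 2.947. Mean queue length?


ρ = λ·E[S] = 27.84·0.0241 = 0.6709
Lq = ρ²(1+C_s²)/(2(1−ρ)) = 0.4502·(1+2.947)/(2·0.3291)
= 0.4502·3.9470/0.6581 = 2.69985

Final: 2.69985


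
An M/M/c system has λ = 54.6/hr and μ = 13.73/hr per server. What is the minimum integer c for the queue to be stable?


Stability requires cμ > λ ⇔ c > λ/μ.
λ/μ = 54.6/13.73 = 3.9767
Minimum integer c = ⌊3.9767⌋ + 1 = 4
Check: 4·13.73 = 54.92 > 54.6, while 3·13.73 = 41.19 ≤ 54.6

Final: 4 servers


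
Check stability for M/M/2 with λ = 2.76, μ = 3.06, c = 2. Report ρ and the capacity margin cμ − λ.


Total capacity cμ = 2·3.06 = 6.12/hr
ρ = λ/(cμ) = 2.76/6.12 = 0.4510
Stable ⇔ ρ < 1: YES
Spare capacity = cμ − λ = 6.12 − 2.76 = 3.36/hr

Final: ρ = 0.4510; stable; margin = 3.36/hr


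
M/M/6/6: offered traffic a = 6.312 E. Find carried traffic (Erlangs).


B(6,6.312) = 0.286469 (Erlang-B)
Carried load = a(1 − B) = 6.312·(1 − 0.286469) = 6.312·0.713531 = 4.5038 E

Final: 4.5038 Erlangs


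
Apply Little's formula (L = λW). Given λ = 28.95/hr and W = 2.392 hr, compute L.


L = λW = 28.95·2.392 = 69.2484

Final: 69.2484


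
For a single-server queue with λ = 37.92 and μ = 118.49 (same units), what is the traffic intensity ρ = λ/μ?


ρ = λ/μ = 37.92/118.49 = 0.3200

Final: 0.3200


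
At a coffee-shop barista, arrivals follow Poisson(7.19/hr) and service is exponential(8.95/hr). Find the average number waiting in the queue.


ρ = 7.19/8.95 = 0.8034
Lq = ρ²/(1−ρ) = 0.6454/0.1966 = 3.2819

Final: 3.2819


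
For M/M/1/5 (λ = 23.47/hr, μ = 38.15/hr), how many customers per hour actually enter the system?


ρ = 0.6152; P_K = (1−ρ)ρ^5/(1−ρ^6) = 0.035853
λ_eff = λ(1 − P_K) = 23.47·(1 − 0.035853) = 23.47·0.964147 = 22.6285 /hr

Final: 22.6285 /hr


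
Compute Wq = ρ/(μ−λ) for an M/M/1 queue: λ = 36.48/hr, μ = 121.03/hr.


ρ = 36.48/121.03 = 0.3014
Wq = ρ/(μ−λ) = 0.3014/(121.03 − 36.48) = 0.3014/84.55 = 0.003565 hr

Final: 0.003565 hr


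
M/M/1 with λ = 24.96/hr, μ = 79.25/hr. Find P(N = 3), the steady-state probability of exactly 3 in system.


ρ = 24.96/79.25 = 0.3150
P_n = (1−ρ)·ρ^n = (1 − 0.3150)·0.3150^3 = 0.6850·0.031242 = 0.021402

Final: 0.021402


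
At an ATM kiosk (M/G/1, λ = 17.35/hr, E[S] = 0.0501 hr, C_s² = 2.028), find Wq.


ρ = λ·E[S] = 17.35·0.0501 = 0.8692
E[S²] = E[S]²(1+C_s²) = 0.0501²·(1+2.028) = 0.007600
Wq = λ·E[S²]/(2(1−ρ)) = 17.35·0.007600/(2·0.1308) = 0.50421 hr

Final: 0.50421 hr


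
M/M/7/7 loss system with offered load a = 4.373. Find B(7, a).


B(c,a) = (a^c/c!) / Σ_{k=0}^{c} a^k/k!
a^7/7! = 6.067724
Σ terms (k=0..7): 1.00000 + 4.37300 + 9.56156 + 13.93757 + 15.23725 + 13.32650 + 9.71280 + 6.06772 = 73.216414
B = 6.067724/73.216414 = 0.082874

Final: 0.082874


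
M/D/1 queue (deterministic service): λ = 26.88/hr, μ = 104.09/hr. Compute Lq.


ρ = 26.88/104.09 = 0.2582
M/D/1: Lq = ρ²/(2(1−ρ)) = 0.06669/(2·0.7418) = 0.04495

Final: 0.04495


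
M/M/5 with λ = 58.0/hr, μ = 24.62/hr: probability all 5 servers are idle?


a = λ/μ = 58.0/24.62 = 2.3558; ρ = a/c = 0.4712
Σ_{k=0}^{4} a^k/k! (terms k=0..4) = 1.00000 + 2.35581 + 2.77492 + 2.17906 + 1.28336 = 9.59314
Tail: a^5/(5!(1−ρ)) = 72.56041/(120·0.5288) = 1.14339
P₀ = 1/(9.59314 + 1.14339) = 1/10.73653 = 0.093140

Final: 0.093140


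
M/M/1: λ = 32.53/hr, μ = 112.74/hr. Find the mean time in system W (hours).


W = 1/(μ−λ) = 1/(112.74 − 32.53) = 1/80.21 = 0.01247 hr

Final: 0.01247 hr


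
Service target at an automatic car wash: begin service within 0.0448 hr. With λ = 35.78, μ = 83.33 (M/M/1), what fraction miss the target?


ρ = 35.78/83.33 = 0.4294
P(Wq > t) = ρ·e^{−(μ−λ)t} = 0.4294·e^{−2.1302}
= 0.4294·0.118809 = 0.051014

Final: 0.051014


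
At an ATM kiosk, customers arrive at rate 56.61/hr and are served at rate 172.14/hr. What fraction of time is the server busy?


ρ = λ/μ = 56.61/172.14 = 0.3289

Final: 0.3289


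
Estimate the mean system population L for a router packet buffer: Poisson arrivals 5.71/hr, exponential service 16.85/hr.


ρ = λ/μ = 5.71/16.85 = 0.3389
L = ρ/(1−ρ) = 0.3389/(1 − 0.3389) = 0.3389/0.6611 = 0.5126

Final: 0.5126


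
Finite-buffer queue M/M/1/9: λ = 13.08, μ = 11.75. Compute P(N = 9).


ρ = λ/μ = 13.08/11.75 = 1.1132
P_K = (1−ρ)ρ^K/(1−ρ^(K+1)) = (-0.1132·2.624998)/(1 − 2.922125)
= -0.297127/-1.922125 = 0.154583

Final: 0.154583


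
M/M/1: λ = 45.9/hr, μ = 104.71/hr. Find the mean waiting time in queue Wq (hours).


ρ = 45.9/104.71 = 0.4384
Wq = ρ/(μ−λ) = 0.4384/(104.71 − 45.9) = 0.4384/58.81 = 0.007454 hr

Final: 0.007454 hr


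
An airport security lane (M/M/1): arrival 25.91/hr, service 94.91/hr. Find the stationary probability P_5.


ρ = 25.91/94.91 = 0.2730
P_n = (1−ρ)·ρ^n = (1 − 0.2730)·0.2730^5 = 0.7270·0.001516 = 0.001102

Final: 0.001102


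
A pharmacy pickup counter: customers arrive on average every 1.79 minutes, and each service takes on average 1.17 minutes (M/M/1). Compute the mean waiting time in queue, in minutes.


λ = 60/1.79 = 33.5196 /hr
μ = 60/1.17 = 51.2821 /hr
ρ = λ/μ = 33.5196/51.2821 = 0.6536
Wq = ρ/(μ−λ) = 0.6536/(51.2821−33.5196) = 0.03680 hr
In minutes: 0.03680·60 = 2.208 min

Final: 2.208 min


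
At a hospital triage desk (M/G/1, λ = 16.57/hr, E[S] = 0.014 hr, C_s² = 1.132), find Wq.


ρ = λ·E[S] = 16.57·0.014 = 0.2320
E[S²] = E[S]²(1+C_s²) = 0.014²·(1+1.132) = 0.0004179
Wq = λ·E[S²]/(2(1−ρ)) = 16.57·0.0004179/(2·0.7680) = 0.004508 hr

Final: 0.004508 hr


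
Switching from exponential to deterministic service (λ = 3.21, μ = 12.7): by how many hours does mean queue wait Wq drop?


ρ = 3.21/12.7 = 0.2528
Wq(M/M/1) = ρ/(μ−λ) = 0.2528/9.49 = 0.02663 hr
Wq(M/D/1) = ρ/(2(μ−λ)) = 0.01332 hr
Savings = 0.02663 − 0.01332 = 0.01332 hr

Final: 0.01332 hr


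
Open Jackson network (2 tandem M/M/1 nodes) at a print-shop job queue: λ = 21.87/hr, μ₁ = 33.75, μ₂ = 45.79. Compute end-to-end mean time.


Each node sees arrival rate λ = 21.87/hr (tandem ⇒ throughput preserved).
W₁ = 1/(μ₁−λ) = 1/(33.75−21.87) = 0.08418 hr
W₂ = 1/(μ₂−λ) = 1/(45.79−21.87) = 0.04181 hr
W_total = W₁ + W₂ = 0.08418 + 0.04181 = 0.12598 hr

Final: 0.12598 hr


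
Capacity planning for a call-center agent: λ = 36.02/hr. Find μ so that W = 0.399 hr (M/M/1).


W = 1/(μ−λ) ⇒ μ − λ = 1/W = 1/0.399 = 2.5063
μ = λ + 1/W = 36.02 + 2.5063 = 38.5263 per hr

Final: 38.5263 /hr


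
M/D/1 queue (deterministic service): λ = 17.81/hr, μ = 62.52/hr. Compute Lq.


ρ = 17.81/62.52 = 0.2849
M/D/1: Lq = ρ²/(2(1−ρ)) = 0.08115/(2·0.7151) = 0.05674

Final: 0.05674


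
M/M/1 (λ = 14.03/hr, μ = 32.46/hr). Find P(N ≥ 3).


ρ = 14.03/32.46 = 0.4322
P(N ≥ n) = ρ^n = 0.4322^3 = 0.080747

Final: 0.080747


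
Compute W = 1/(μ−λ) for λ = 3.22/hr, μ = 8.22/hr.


W = 1/(μ−λ) = 1/(8.22 − 3.22) = 1/5.00 = 0.2000 hr

Final: 0.2000 hr


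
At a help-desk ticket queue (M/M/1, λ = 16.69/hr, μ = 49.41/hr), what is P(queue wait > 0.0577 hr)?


ρ = 16.69/49.41 = 0.3378
P(Wq > t) = ρ·e^{−(μ−λ)t} = 0.3378·e^{−1.8879}
= 0.3378·0.151383 = 0.051135

Final: 0.051135


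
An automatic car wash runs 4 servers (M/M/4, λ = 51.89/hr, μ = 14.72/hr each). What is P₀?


a = λ/μ = 51.89/14.72 = 3.5251; ρ = a/c = 0.8813
Σ_{k=0}^{3} a^k/k! (terms k=0..3) = 1.00000 + 3.52514 + 6.21329 + 7.30090 = 18.03933
Tail: a^4/(4!(1−ρ)) = 154.41996/(24·0.1187) = 54.19795
P₀ = 1/(18.03933 + 54.19795) = 1/72.23727 = 0.013843

Final: 0.013843


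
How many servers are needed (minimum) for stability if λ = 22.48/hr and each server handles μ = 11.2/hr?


Stability requires cμ > λ ⇔ c > λ/μ.
λ/μ = 22.48/11.2 = 2.0071
Minimum integer c = ⌊2.0071⌋ + 1 = 3
Check: 3·11.2 = 33.60 > 22.48, while 2·11.2 = 22.40 ≤ 22.48

Final: 3 servers


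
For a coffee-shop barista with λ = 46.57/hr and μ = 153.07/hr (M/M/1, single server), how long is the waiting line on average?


ρ = 46.57/153.07 = 0.3042
Lq = ρ²/(1−ρ) = 0.09256/0.6958 = 0.1330

Final: 0.1330


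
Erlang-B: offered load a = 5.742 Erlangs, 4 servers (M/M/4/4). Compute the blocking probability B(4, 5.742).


B(c,a) = (a^c/c!) / Σ_{k=0}^{c} a^k/k!
a^4/4! = 45.294087
Σ terms (k=0..4): 1.00000 + 5.74200 + 16.48528 + 31.55283 + 45.29409 = 100.074199
B = 45.294087/100.074199 = 0.452605

Final: 0.452605


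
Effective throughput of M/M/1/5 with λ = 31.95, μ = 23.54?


ρ = 1.3573; P_K = (1−ρ)ρ^5/(1−ρ^6) = 0.313347
λ_eff = λ(1 − P_K) = 31.95·(1 − 0.313347) = 31.95·0.686653 = 21.9386 /hr

Final: 21.9386 /hr


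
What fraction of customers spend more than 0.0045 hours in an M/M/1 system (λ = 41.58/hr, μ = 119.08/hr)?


W ~ Exponential(μ−λ) for M/M/1.
μ − λ = 119.08 − 41.58 = 77.5000
P(W > t) = e^{−(μ−λ)t} = e^{−0.3487} = 0.705570

Final: 0.705570


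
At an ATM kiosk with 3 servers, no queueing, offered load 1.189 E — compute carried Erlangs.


B(3,1.189) = 0.088209 (Erlang-B)
Carried load = a(1 − B) = 1.189·(1 − 0.088209) = 1.189·0.911791 = 1.0841 E

Final: 1.0841 Erlangs


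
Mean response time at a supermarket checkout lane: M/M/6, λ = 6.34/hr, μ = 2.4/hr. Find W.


a = 2.6417; ρ = 0.4403; P₀ = 0.070683
Lq = P₀·a^c·ρ/(c!(1−ρ)²) = 0.04688
Wq = Lq/λ = 0.04688/6.34 = 0.007395 hr
W = Wq + 1/μ = 0.007395 + 0.41667 = 0.42406 hr

Final: 0.42406 hr


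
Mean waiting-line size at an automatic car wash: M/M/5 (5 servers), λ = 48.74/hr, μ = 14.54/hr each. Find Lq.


a = λ/μ = 3.3521; ρ = a/5 = 0.6704
P₀ = 0.031045
Lq = P₀·a^c·ρ / (c!·(1−ρ)²) = 0.031045·423.25841·0.6704/(120·0.10862)
= 0.67586

Final: 0.67586


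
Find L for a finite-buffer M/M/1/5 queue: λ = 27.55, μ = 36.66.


ρ = 27.55/36.66 = 0.7515
L = ρ[1 − (K+1)ρ^K + Kρ^(K+1)] / [(1−ρ)(1−ρ^(K+1))]
Numerator: 0.7515·(1 − 6·0.239688 + 5·0.180125) = 0.347569
Denominator: (0.2485)·(0.819875) = 0.203739
L = 0.347569/0.203739 = 1.7060

Final: 1.7060


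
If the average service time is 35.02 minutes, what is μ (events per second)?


μ = 1/(service time) in consistent units.
1 second = 0.0166667 min, so μ = 0.0166667/35.02 = 0.0004759 per second

Final: 0.0004759 /sec


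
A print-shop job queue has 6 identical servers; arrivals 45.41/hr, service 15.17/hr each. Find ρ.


ρ = λ/(cμ) = 45.41/(6·15.17) = 45.41/91.02 = 0.4989

Final: 0.4989


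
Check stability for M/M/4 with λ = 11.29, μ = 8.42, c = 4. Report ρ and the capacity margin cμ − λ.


Total capacity cμ = 4·8.42 = 33.68/hr
ρ = λ/(cμ) = 11.29/33.68 = 0.3352
Stable ⇔ ρ < 1: YES
Spare capacity = cμ − λ = 33.68 − 11.29 = 22.39/hr

Final: ρ = 0.3352; stable; margin = 22.39/hr


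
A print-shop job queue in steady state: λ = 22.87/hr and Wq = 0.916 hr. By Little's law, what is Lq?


Lq = λWq = 22.87·0.916 = 20.9489

Final: 20.9489


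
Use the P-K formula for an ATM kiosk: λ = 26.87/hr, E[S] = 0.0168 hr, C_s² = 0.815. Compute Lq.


ρ = λ·E[S] = 26.87·0.0168 = 0.4514
Lq = ρ²(1+C_s²)/(2(1−ρ)) = 0.2038·(1+0.815)/(2·0.5486)
= 0.2038·1.8150/1.0972 = 0.33710

Final: 0.33710


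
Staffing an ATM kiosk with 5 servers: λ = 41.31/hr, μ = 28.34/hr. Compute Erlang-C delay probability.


a = λ/μ = 1.4577; ρ = a/5 = 0.2915
P₀ = 0.232464 (from M/M/c formula)
C(c,a) = [a^c/(c!(1−ρ))]·P₀ = [6.58077/(120·0.7085)]·0.232464
= 0.07741·0.232464 = 0.017994

Final: 0.017994


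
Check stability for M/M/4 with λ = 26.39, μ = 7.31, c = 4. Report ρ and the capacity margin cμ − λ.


Total capacity cμ = 4·7.31 = 29.24/hr
ρ = λ/(cμ) = 26.39/29.24 = 0.9025
Stable ⇔ ρ < 1: YES
Spare capacity = cμ − λ = 29.24 − 26.39 = 2.85/hr

Final: ρ = 0.9025; stable; margin = 2.85/hr


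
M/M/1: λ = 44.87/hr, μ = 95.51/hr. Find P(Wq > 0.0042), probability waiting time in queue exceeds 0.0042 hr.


ρ = 44.87/95.51 = 0.4698
P(Wq > t) = ρ·e^{−(μ−λ)t} = 0.4698·e^{−0.2127}
= 0.4698·0.808408 = 0.379785

Final: 0.379785


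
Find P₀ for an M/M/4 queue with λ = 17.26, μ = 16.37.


a = λ/μ = 17.26/16.37 = 1.0544; ρ = a/c = 0.2636
Σ_{k=0}^{3} a^k/k! (terms k=0..3) = 1.00000 + 1.05437 + 0.55585 + 0.19536 = 2.80557
Tail: a^4/(4!(1−ρ)) = 1.23586/(24·0.7364) = 0.06993
P₀ = 1/(2.80557 + 0.06993) = 1/2.87549 = 0.347766

Final: 0.347766


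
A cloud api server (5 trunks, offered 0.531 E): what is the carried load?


B(5,0.531) = 0.0002069 (Erlang-B)
Carried load = a(1 − B) = 0.531·(1 − 0.0002069) = 0.531·0.999793 = 0.5309 E

Final: 0.5309 Erlangs


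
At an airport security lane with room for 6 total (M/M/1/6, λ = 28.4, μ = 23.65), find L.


ρ = 28.4/23.65 = 1.2008
L = ρ[1 − (K+1)ρ^K + Kρ^(K+1)] / [(1−ρ)(1−ρ^(K+1))]
Numerator: 1.2008·(1 − 7·2.998632 + 6·3.600894) = 1.939295
Denominator: (-0.2008)·(-2.600894) = 0.522378
L = 1.939295/0.522378 = 3.7124

Final: 3.7124


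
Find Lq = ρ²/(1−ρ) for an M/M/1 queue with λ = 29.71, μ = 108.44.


ρ = 29.71/108.44 = 0.2740
Lq = ρ²/(1−ρ) = 0.07506/0.7260 = 0.1034

Final: 0.1034


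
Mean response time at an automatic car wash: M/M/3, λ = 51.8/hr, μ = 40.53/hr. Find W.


a = 1.2781; ρ = 0.4260; P₀ = 0.270198
Lq = P₀·a^c·ρ/(c!(1−ρ)²) = 0.12157
Wq = Lq/λ = 0.12157/51.8 = 0.002347 hr
W = Wq + 1/μ = 0.002347 + 0.02467 = 0.02702 hr

Final: 0.02702 hr


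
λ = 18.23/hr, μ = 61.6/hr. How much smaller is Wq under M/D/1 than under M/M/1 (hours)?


ρ = 18.23/61.6 = 0.2959
Wq(M/M/1) = ρ/(μ−λ) = 0.2959/43.37 = 0.006824 hr
Wq(M/D/1) = ρ/(2(μ−λ)) = 0.003412 hr
Savings = 0.006824 − 0.003412 = 0.003412 hr

Final: 0.003412 hr


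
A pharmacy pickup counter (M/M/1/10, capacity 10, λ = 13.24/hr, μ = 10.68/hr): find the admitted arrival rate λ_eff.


ρ = 1.2397; P_K = (1−ρ)ρ^10/(1−ρ^11) = 0.213434
λ_eff = λ(1 − P_K) = 13.24·(1 − 0.213434) = 13.24·0.786566 = 10.4141 /hr

Final: 10.4141 /hr


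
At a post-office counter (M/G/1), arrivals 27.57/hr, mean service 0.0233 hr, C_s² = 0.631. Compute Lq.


ρ = λ·E[S] = 27.57·0.0233 = 0.6424
Lq = ρ²(1+C_s²)/(2(1−ρ)) = 0.4127·(1+0.631)/(2·0.3576)
= 0.4127·1.6310/0.7152 = 0.94100

Final: 0.94100
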